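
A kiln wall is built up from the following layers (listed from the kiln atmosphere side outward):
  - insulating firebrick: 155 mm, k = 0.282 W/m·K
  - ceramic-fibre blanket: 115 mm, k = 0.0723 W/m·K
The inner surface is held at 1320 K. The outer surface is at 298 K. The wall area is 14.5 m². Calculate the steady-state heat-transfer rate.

Treating each layer as a thermal resistance in series:
R_insulating firebrick = L/(kA) = 0.155/(0.282×14.5) = 0.03791 K/W
R_ceramic-fibre blanket = L/(kA) = 0.115/(0.0723×14.5) = 0.1097 K/W
R_total = 0.1476 K/W
Q = ΔT / R_total = 1022 / 0.1476

Q ≈ 6920 W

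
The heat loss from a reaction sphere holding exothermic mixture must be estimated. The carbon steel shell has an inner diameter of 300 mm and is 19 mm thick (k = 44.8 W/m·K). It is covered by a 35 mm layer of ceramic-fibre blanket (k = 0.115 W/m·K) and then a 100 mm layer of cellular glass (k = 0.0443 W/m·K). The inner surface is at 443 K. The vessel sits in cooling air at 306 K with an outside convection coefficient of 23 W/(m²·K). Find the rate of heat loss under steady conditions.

Q ≈ 37.7 W

For a spherical shell R = (1/r₁ − 1/r₂)/(4πk); film R = 1/(h·4πr²). In series:
R_carbon steel shell = (1/0.15 − 1/0.169)/(4π×44.8) = 0.001331 K/W
R_ceramic-fibre blanket = (1/0.169 − 1/0.204)/(4π×0.115) = 0.7025 K/W
R_cellular glass = (1/0.204 − 1/0.304)/(4π×0.0443) = 2.897 K/W
R_outer film = 1/(h·4πr_o²) = 1/(23×4π×0.304²) = 0.03744 K/W
R_total = 3.638 K/W
Q = ΔT/R_total = 137/3.638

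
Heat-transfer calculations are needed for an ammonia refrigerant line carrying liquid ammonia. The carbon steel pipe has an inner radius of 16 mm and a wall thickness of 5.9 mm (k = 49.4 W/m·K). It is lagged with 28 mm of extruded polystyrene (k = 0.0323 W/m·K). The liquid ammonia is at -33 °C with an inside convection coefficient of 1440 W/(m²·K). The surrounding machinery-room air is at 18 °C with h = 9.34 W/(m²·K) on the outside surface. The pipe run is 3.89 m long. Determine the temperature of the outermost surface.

T ≈ 14 °C

For a radial system each layer contributes R = ln(r_out/r_in)/(2πkL); films add R = 1/(hA).
R_inner film = 1/(h_i·2πr₁L) = 1/(1440×2π×0.016×3.89) = 0.001776 K/W
R_carbon steel pipe wall = ln(21.9/16)/(2π×49.4×3.89) = 2.6×10^-4 K/W
R_extruded polystyrene = ln(49.9/21.9)/(2π×0.0323×3.89) = 1.043 K/W
R_outer film = 1/(h_o·2πr_oL) = 1/(9.34×2π×0.0499×3.89) = 0.08779 K/W
R_total = 1.133 K/W
Q = ΔT/R_total = 51/1.133
Q = 45 W
T_interface = T_inner + Q·ΣR(inner→interface) = -33 + 45×1.045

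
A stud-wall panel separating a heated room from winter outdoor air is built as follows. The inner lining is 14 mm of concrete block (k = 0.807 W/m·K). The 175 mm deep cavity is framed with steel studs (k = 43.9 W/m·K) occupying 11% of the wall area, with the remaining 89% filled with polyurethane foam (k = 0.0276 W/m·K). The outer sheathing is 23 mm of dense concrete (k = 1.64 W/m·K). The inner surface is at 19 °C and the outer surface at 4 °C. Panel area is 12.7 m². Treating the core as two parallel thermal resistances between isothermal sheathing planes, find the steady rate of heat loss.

Sheathing layers in series; stud and cavity paths in parallel between them.
R_inner = 0.014/(0.807×12.7) = 0.001366 K/W
R_stud  = 0.175/(43.9×0.11×12.7) = 0.002853 K/W
R_cav   = 0.175/(0.0276×0.89×12.7) = 0.561 K/W
1/R_core = 1/R_stud + 1/R_cav → R_core = 0.002839 K/W
R_outer = 0.023/(1.64×12.7) = 0.001104 K/W
R_total = 0.005309 K/W
Q = ΔT/R_total = 15/0.005309

Q ≈ 2830 W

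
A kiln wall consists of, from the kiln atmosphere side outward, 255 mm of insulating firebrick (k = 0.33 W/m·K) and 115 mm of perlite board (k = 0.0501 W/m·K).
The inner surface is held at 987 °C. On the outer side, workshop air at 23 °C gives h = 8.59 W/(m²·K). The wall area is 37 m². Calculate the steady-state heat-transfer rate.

Using the resistance-network approach (series):
R_insulating firebrick = L/(kA) = 0.255/(0.33×37) = 0.02088 K/W
R_perlite board = L/(kA) = 0.115/(0.0501×37) = 0.06204 K/W
R_outer film = 1/(h_o·A) = 1/(8.59×37) = 0.003146 K/W
R_total = 0.08607 K/W
Q = ΔT / R_total = 964 / 0.08607

Q ≈ 11200 W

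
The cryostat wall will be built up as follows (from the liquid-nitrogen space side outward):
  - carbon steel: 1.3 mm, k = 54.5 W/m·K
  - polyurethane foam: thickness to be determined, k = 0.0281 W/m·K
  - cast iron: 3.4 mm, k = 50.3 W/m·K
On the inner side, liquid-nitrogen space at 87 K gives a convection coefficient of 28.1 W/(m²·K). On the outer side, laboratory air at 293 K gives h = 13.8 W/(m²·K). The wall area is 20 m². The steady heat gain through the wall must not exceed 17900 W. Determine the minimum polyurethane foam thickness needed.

Using the resistance-network approach (series):
R_inner film = 1/(h_i·A) = 1/(28.1×20) = 0.001779 K/W
R_carbon steel = L/(kA) = 0.0013/(54.5×20) = 1.193×10^-6 K/W
R_cast iron = L/(kA) = 0.0034/(50.3×20) = 3.38×10^-6 K/W
R_outer film = 1/(h_o·A) = 1/(13.8×20) = 0.003623 K/W
Sum of the known resistances R_other = 0.005407 K/W
Required total resistance R_tot = ΔT/Q_allow = 206/17900 = 0.01151 K/W
R_polyurethane foam = R_tot − R_other = 0.006101 K/W
L = R·k·A = 0.006101×0.0281×20

L ≈ 3.43 mm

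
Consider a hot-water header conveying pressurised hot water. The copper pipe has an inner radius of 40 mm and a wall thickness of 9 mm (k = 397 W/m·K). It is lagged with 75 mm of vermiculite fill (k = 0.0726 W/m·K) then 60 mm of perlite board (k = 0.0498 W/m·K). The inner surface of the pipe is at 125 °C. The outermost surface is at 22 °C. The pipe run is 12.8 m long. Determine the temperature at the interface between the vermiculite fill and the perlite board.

T ≈ 61.4 °C

Treating each annulus and film as a series resistance:
R_copper pipe wall = ln(49/40)/(2π×397×12.8) = 6.356×10^-6 K/W
R_vermiculite fill = ln(124/49)/(2π×0.0726×12.8) = 0.159 K/W
R_perlite board = ln(184/124)/(2π×0.0498×12.8) = 0.09854 K/W
R_total = 0.2576 K/W
Q = ΔT/R_total = 103/0.2576
Q = 400 W
T_interface = T_inner − Q·ΣR(inner→interface) = 125 − 400×0.159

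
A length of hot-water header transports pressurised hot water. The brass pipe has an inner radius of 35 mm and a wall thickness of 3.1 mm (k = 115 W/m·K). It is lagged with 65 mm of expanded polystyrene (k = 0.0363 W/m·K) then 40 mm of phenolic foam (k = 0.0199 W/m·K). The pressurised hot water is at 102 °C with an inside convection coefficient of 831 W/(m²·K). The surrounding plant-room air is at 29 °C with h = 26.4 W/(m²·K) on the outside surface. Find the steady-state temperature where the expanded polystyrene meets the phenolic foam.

T ≈ 56.6 °C

Radial resistances (cylindrical: R_cond = ln(r_o/r_i)/(2πkL), R_conv = 1/(h·2πrL)):
R_inner film = 1/(h_i·2πr₁L) = 1/(831×2π×0.035×1) = 0.005472 K/W
R_brass pipe wall = ln(38.1/35)/(2π×115×1) = 1.175×10^-4 K/W
R_expanded polystyrene = ln(103.1/38.1)/(2π×0.0363×1) = 4.365 K/W
R_phenolic foam = ln(143.1/103.1)/(2π×0.0199×1) = 2.622 K/W
R_outer film = 1/(h_o·2πr_oL) = 1/(26.4×2π×0.1431×1) = 0.04213 K/W
R_total = 7.034 K/W
Q = ΔT/R_total = 73/7.034
Q = 10.4 W/m
T_interface = T_inner − Q·ΣR(inner→interface) = 102 − 10.4×4.37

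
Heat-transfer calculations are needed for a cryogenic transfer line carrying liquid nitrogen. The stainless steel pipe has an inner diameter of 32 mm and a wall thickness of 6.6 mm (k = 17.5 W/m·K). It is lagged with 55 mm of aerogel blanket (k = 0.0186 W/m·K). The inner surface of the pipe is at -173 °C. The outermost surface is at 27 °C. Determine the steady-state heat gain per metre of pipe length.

q′ ≈ 18.9 W/m

Treating each annulus and film as a series resistance:
R_stainless steel pipe wall = ln(22.6/16)/(2π×17.5×1) = 0.003141 K/W
R_aerogel blanket = ln(77.6/22.6)/(2π×0.0186×1) = 10.56 K/W
R_total = 10.56 K/W
Q = ΔT/R_total = 200/10.56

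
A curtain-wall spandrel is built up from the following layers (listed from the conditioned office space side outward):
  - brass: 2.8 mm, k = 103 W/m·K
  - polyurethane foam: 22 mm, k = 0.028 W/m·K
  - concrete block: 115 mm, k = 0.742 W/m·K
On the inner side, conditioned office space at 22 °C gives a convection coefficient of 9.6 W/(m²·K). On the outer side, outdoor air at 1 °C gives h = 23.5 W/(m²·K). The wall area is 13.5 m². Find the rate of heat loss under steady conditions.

Q ≈ 261 W

Thermal resistances in series:
R_inner film = 1/(h_i·A) = 1/(9.6×13.5) = 0.007716 K/W
R_brass = L/(kA) = 0.0028/(103×13.5) = 2.014×10^-6 K/W
R_polyurethane foam = L/(kA) = 0.022/(0.028×13.5) = 0.0582 K/W
R_concrete block = L/(kA) = 0.115/(0.742×13.5) = 0.01148 K/W
R_outer film = 1/(h_o·A) = 1/(23.5×13.5) = 0.003152 K/W
R_total = 0.08055 K/W
Q = ΔT / R_total = 21 / 0.08055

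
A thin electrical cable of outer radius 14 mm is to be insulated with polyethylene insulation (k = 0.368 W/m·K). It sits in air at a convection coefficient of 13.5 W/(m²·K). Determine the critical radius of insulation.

For a cylinder r_cr = k/h = 0.368/13.5
r_cr = 27.3 mm; since the bare radius (14 mm) is below r_cr, adding a thin layer of insulation will *increase* heat loss.

r_cr ≈ 27.3 mm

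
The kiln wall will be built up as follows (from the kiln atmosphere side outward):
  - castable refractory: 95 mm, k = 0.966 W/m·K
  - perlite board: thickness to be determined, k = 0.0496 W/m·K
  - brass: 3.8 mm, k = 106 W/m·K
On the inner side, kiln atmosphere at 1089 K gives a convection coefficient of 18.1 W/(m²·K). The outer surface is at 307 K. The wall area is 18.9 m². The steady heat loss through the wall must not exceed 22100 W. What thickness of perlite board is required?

L ≈ 25.6 mm

Using the resistance-network approach (series):
R_inner film = 1/(h_i·A) = 1/(18.1×18.9) = 0.002923 K/W
R_castable refractory = L/(kA) = 0.095/(0.966×18.9) = 0.005203 K/W
R_brass = L/(kA) = 0.0038/(106×18.9) = 1.897×10^-6 K/W
Sum of the known resistances R_other = 0.008128 K/W
Required total resistance R_tot = ΔT/Q_allow = 782/22100 = 0.03538 K/W
R_perlite board = R_tot − R_other = 0.02726 K/W
L = R·k·A = 0.02726×0.0496×18.9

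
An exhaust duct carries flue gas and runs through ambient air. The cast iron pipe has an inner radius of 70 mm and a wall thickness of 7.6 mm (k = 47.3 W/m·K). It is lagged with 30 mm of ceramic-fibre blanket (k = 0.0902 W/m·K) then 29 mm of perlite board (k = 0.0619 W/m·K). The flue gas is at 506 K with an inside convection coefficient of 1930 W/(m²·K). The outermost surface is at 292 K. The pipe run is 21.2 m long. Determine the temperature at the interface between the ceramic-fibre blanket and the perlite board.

Per-layer cylindrical resistances, series-summed:
R_inner film = 1/(h_i·2πr₁L) = 1/(1930×2π×0.07×21.2) = 5.557×10^-5 K/W
R_cast iron pipe wall = ln(77.6/70)/(2π×47.3×21.2) = 1.636×10^-5 K/W
R_ceramic-fibre blanket = ln(107.6/77.6)/(2π×0.0902×21.2) = 0.0272 K/W
R_perlite board = ln(136.6/107.6)/(2π×0.0619×21.2) = 0.02894 K/W
R_total = 0.05622 K/W
Q = ΔT/R_total = 214/0.05622
Q = 3810 W
T_interface = T_inner − Q·ΣR(inner→interface) = 506 − 3810×0.02728

T ≈ 402 K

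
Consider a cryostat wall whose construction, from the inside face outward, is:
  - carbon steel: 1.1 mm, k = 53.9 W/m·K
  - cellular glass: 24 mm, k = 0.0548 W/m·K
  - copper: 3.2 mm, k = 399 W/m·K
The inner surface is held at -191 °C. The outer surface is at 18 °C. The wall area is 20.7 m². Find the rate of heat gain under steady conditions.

Q ≈ 9880 W

Series thermal resistances:
R_carbon steel = L/(kA) = 0.0011/(53.9×20.7) = 9.859×10^-7 K/W
R_cellular glass = L/(kA) = 0.024/(0.0548×20.7) = 0.02116 K/W
R_copper = L/(kA) = 0.0032/(399×20.7) = 3.874×10^-7 K/W
R_total = 0.02116 K/W
Q = ΔT / R_total = 209 / 0.02116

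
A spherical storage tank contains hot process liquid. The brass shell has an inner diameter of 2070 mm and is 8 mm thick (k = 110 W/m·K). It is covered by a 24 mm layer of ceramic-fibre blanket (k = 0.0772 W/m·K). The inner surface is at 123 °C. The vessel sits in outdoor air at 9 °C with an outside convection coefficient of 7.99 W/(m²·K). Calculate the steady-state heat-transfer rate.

Q ≈ 3680 W

Radial (spherical) resistances in series:
R_brass shell = (1/1.035 − 1/1.043)/(4π×110) = 5.361×10^-6 K/W
R_ceramic-fibre blanket = (1/1.043 − 1/1.067)/(4π×0.0772) = 0.02223 K/W
R_outer film = 1/(h·4πr_o²) = 1/(7.99×4π×1.067²) = 0.008748 K/W
R_total = 0.03098 K/W
Q = ΔT/R_total = 114/0.03098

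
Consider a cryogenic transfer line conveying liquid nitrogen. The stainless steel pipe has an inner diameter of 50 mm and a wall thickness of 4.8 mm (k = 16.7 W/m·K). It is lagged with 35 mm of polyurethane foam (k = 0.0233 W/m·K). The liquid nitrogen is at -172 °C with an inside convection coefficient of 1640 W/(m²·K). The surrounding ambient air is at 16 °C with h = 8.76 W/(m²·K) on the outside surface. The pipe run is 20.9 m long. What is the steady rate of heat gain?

Radial resistances (cylindrical: R_cond = ln(r_o/r_i)/(2πkL), R_conv = 1/(h·2πrL)):
R_inner film = 1/(h_i·2πr₁L) = 1/(1640×2π×0.025×20.9) = 1.857×10^-4 K/W
R_stainless steel pipe wall = ln(29.8/25)/(2π×16.7×20.9) = 8.009×10^-5 K/W
R_polyurethane foam = ln(64.8/29.8)/(2π×0.0233×20.9) = 0.2539 K/W
R_outer film = 1/(h_o·2πr_oL) = 1/(8.76×2π×0.0648×20.9) = 0.01342 K/W
R_total = 0.2676 K/W
Q = ΔT/R_total = 188/0.2676

Q ≈ 703 W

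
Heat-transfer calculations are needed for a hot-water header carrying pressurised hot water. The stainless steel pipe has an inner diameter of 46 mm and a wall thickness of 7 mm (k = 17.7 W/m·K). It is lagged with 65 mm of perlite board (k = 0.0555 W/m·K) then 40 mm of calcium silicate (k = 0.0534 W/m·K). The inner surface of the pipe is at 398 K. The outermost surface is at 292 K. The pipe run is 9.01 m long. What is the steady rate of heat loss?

Q ≈ 219 W

For a radial system each layer contributes R = ln(r_out/r_in)/(2πkL); films add R = 1/(hA).
R_stainless steel pipe wall = ln(30/23)/(2π×17.7×9.01) = 2.652×10^-4 K/W
R_perlite board = ln(95/30)/(2π×0.0555×9.01) = 0.3669 K/W
R_calcium silicate = ln(135/95)/(2π×0.0534×9.01) = 0.1162 K/W
R_total = 0.4834 K/W
Q = ΔT/R_total = 106/0.4834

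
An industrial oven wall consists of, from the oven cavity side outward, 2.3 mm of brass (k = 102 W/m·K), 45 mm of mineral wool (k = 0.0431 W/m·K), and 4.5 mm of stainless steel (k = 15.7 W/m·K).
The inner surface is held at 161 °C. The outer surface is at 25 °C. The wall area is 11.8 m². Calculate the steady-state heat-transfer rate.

Q ≈ 1540 W

Series thermal resistances:
R_brass = L/(kA) = 0.0023/(102×11.8) = 1.911×10^-6 K/W
R_mineral wool = L/(kA) = 0.045/(0.0431×11.8) = 0.08848 K/W
R_stainless steel = L/(kA) = 0.0045/(15.7×11.8) = 2.429×10^-5 K/W
R_total = 0.08851 K/W
Q = ΔT / R_total = 136 / 0.08851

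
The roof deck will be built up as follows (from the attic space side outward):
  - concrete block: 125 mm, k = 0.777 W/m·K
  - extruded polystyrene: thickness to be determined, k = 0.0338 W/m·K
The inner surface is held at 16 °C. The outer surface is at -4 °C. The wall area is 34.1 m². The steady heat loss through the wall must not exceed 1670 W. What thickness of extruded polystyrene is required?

L ≈ 8.37 mm

Model the wall as resistances in series:
R_concrete block = L/(kA) = 0.125/(0.777×34.1) = 0.004718 K/W
Sum of the known resistances R_other = 0.004718 K/W
Required total resistance R_tot = ΔT/Q_allow = 20/1670 = 0.01198 K/W
R_extruded polystyrene = R_tot − R_other = 0.007258 K/W
L = R·k·A = 0.007258×0.0338×34.1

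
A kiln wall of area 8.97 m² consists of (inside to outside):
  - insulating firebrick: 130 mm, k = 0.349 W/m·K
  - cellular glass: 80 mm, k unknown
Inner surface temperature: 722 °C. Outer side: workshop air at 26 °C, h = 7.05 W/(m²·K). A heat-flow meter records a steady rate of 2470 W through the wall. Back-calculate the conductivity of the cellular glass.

k ≈ 0.0397 W/(m·K)

Series thermal resistances:
R_insulating firebrick = L/(kA) = 0.13/(0.349×8.97) = 0.04153 K/W
R_outer film = 1/(h_o·A) = 1/(7.05×8.97) = 0.01581 K/W
Sum of known resistances R_other = 0.05734 K/W
Total R = ΔT/Q = 696/2470 = 0.2818 K/W
R_cellular glass = R_total − R_other = 0.2244 K/W
k = L/(R·A) = 0.08/(0.2244×8.97)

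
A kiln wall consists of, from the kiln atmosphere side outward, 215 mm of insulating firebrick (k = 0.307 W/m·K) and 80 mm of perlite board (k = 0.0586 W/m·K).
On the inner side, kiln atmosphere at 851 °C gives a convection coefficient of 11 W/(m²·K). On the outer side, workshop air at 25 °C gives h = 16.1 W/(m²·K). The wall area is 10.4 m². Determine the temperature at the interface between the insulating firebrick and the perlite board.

Using the resistance-network approach (series):
R_inner film = 1/(h_i·A) = 1/(11×10.4) = 0.008741 K/W
R_insulating firebrick = L/(kA) = 0.215/(0.307×10.4) = 0.06734 K/W
R_perlite board = L/(kA) = 0.08/(0.0586×10.4) = 0.1313 K/W
R_outer film = 1/(h_o·A) = 1/(16.1×10.4) = 0.005972 K/W
R_total = 0.2133 K/W;  Q = ΔT/R_total = 826/0.2133 = 3872 W
T_interface = T_inner − Q·ΣR(inner→interface) = 851 − 3870×0.07608

T ≈ 556 °C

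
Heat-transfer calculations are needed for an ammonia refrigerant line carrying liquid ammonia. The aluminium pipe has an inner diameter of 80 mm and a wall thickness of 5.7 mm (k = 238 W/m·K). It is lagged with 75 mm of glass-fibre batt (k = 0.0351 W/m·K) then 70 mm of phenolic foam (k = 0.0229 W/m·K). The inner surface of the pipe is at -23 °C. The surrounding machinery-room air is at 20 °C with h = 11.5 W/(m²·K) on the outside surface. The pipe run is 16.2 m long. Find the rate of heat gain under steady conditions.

For a radial system each layer contributes R = ln(r_out/r_in)/(2πkL); films add R = 1/(hA).
R_aluminium pipe wall = ln(45.7/40)/(2π×238×16.2) = 5.499×10^-6 K/W
R_glass-fibre batt = ln(120.7/45.7)/(2π×0.0351×16.2) = 0.2718 K/W
R_phenolic foam = ln(190.7/120.7)/(2π×0.0229×16.2) = 0.1962 K/W
R_outer film = 1/(h_o·2πr_oL) = 1/(11.5×2π×0.1907×16.2) = 0.00448 K/W
R_total = 0.4726 K/W
Q = ΔT/R_total = 43/0.4726

Q ≈ 91 W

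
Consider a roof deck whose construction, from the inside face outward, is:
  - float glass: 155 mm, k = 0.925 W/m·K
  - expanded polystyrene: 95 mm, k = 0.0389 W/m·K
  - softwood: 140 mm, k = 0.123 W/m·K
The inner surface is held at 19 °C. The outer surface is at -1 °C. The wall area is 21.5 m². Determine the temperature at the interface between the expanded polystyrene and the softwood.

T ≈ 5.07 °C

Series thermal resistances:
R_float glass = L/(kA) = 0.155/(0.925×21.5) = 0.007794 K/W
R_expanded polystyrene = L/(kA) = 0.095/(0.0389×21.5) = 0.1136 K/W
R_softwood = L/(kA) = 0.14/(0.123×21.5) = 0.05294 K/W
R_total = 0.1743 K/W;  Q = ΔT/R_total = 20/0.1743 = 114.7 W
T_interface = T_inner − Q·ΣR(inner→interface) = 19 − 115×0.1214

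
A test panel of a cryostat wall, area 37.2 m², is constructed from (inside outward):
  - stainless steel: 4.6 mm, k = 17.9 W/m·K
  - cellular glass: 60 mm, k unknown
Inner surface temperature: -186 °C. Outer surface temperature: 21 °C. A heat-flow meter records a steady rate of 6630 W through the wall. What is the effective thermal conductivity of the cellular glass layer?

Treating each layer as a thermal resistance in series:
R_stainless steel = L/(kA) = 0.0046/(17.9×37.2) = 6.908×10^-6 K/W
Sum of known resistances R_other = 6.908×10^-6 K/W
Total R = ΔT/Q = 207/6630 = 0.03122 K/W
R_cellular glass = R_total − R_other = 0.03121 K/W
k = L/(R·A) = 0.06/(0.03121×37.2)

k ≈ 0.0517 W/(m·K)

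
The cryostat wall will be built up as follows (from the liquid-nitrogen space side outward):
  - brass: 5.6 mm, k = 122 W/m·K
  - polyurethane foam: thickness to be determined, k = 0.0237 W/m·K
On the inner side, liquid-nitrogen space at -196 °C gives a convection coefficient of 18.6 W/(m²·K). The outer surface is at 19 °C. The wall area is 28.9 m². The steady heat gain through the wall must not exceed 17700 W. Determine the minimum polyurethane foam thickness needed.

Using the resistance-network approach (series):
R_inner film = 1/(h_i·A) = 1/(18.6×28.9) = 0.00186 K/W
R_brass = L/(kA) = 0.0056/(122×28.9) = 1.588×10^-6 K/W
Sum of the known resistances R_other = 0.001862 K/W
Required total resistance R_tot = ΔT/Q_allow = 215/17700 = 0.01215 K/W
R_polyurethane foam = R_tot − R_other = 0.01028 K/W
L = R·k·A = 0.01028×0.0237×28.9

L ≈ 7.04 mm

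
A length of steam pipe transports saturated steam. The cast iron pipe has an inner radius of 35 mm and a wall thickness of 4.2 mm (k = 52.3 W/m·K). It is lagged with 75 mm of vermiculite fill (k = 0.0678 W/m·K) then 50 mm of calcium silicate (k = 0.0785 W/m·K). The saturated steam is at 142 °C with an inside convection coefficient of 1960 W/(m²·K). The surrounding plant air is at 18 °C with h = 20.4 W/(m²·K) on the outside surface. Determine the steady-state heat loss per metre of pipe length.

q′ ≈ 37.6 W/m

Treating each annulus and film as a series resistance:
R_inner film = 1/(h_i·2πr₁L) = 1/(1960×2π×0.035×1) = 0.00232 K/W
R_cast iron pipe wall = ln(39.2/35)/(2π×52.3×1) = 3.449×10^-4 K/W
R_vermiculite fill = ln(114.2/39.2)/(2π×0.0678×1) = 2.51 K/W
R_calcium silicate = ln(164.2/114.2)/(2π×0.0785×1) = 0.7362 K/W
R_outer film = 1/(h_o·2πr_oL) = 1/(20.4×2π×0.1642×1) = 0.04751 K/W
R_total = 3.296 K/W
Q = ΔT/R_total = 124/3.296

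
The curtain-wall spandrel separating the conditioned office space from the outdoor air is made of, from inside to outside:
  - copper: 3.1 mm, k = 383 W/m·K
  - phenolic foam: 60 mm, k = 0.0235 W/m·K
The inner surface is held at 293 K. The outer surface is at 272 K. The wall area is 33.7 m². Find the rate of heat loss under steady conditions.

Model the wall as resistances in series:
R_copper = L/(kA) = 0.0031/(383×33.7) = 2.402×10^-7 K/W
R_phenolic foam = L/(kA) = 0.06/(0.0235×33.7) = 0.07576 K/W
R_total = 0.07576 K/W
Q = ΔT / R_total = 21 / 0.07576

Q ≈ 277 W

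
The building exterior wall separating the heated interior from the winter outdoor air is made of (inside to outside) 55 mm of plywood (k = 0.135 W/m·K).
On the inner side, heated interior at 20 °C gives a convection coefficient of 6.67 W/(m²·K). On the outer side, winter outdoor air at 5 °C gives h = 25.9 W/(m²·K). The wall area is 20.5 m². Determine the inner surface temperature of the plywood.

Treating each layer as a thermal resistance in series:
R_inner film = 1/(h_i·A) = 1/(6.67×20.5) = 0.007313 K/W
R_plywood = L/(kA) = 0.055/(0.135×20.5) = 0.01987 K/W
R_outer film = 1/(h_o·A) = 1/(25.9×20.5) = 0.001883 K/W
R_total = 0.02907 K/W;  Q = ΔT/R_total = 15/0.02907 = 516 W
T_interface = T_inner − Q·ΣR(inner→interface) = 20 − 516×0.007313

T ≈ 16.2 °C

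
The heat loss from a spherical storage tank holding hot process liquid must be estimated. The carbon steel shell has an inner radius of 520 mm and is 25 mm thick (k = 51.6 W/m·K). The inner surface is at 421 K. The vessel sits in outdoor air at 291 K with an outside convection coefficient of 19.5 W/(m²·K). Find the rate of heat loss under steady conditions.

For a spherical shell R = (1/r₁ − 1/r₂)/(4πk); film R = 1/(h·4πr²). In series:
R_carbon steel shell = (1/0.52 − 1/0.545)/(4π×51.6) = 1.36×10^-4 K/W
R_outer film = 1/(h·4πr_o²) = 1/(19.5×4π×0.545²) = 0.01374 K/W
R_total = 0.01388 K/W
Q = ΔT/R_total = 130/0.01388

Q ≈ 9370 W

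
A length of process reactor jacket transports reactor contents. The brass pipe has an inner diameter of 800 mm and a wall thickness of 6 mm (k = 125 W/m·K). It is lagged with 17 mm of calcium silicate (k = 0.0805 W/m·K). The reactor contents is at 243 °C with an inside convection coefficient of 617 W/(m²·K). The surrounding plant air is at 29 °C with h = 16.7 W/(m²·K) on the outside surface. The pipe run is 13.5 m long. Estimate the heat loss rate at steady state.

Q ≈ 27700 W

Treating each annulus and film as a series resistance:
R_inner film = 1/(h_i·2πr₁L) = 1/(617×2π×0.4×13.5) = 4.777×10^-5 K/W
R_brass pipe wall = ln(406/400)/(2π×125×13.5) = 1.404×10^-6 K/W
R_calcium silicate = ln(423/406)/(2π×0.0805×13.5) = 0.006007 K/W
R_outer film = 1/(h_o·2πr_oL) = 1/(16.7×2π×0.423×13.5) = 0.001669 K/W
R_total = 0.007725 K/W
Q = ΔT/R_total = 214/0.007725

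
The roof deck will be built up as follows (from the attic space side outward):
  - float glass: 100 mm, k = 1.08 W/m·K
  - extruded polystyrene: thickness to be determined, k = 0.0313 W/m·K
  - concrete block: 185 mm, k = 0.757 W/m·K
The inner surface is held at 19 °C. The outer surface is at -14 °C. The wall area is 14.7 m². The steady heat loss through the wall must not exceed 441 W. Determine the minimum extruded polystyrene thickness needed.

Thermal resistances in series:
R_float glass = L/(kA) = 0.1/(1.08×14.7) = 0.006299 K/W
R_concrete block = L/(kA) = 0.185/(0.757×14.7) = 0.01662 K/W
Sum of the known resistances R_other = 0.02292 K/W
Required total resistance R_tot = ΔT/Q_allow = 33/441 = 0.07483 K/W
R_extruded polystyrene = R_tot − R_other = 0.05191 K/W
L = R·k·A = 0.05191×0.0313×14.7

L ≈ 23.9 mm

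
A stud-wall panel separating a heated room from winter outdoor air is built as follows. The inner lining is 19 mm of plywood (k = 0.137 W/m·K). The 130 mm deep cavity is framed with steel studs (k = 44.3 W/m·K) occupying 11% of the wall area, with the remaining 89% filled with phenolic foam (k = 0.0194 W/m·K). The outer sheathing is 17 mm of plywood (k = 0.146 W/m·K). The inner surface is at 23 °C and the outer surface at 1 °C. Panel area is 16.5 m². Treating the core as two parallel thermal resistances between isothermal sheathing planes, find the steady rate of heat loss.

Sheathing layers in series; stud and cavity paths in parallel between them.
R_inner = 0.019/(0.137×16.5) = 0.008405 K/W
R_stud  = 0.13/(44.3×0.11×16.5) = 0.001617 K/W
R_cav   = 0.13/(0.0194×0.89×16.5) = 0.4563 K/W
1/R_core = 1/R_stud + 1/R_cav → R_core = 0.001611 K/W
R_outer = 0.017/(0.146×16.5) = 0.007057 K/W
R_total = 0.01707 K/W
Q = ΔT/R_total = 22/0.01707

Q ≈ 1290 W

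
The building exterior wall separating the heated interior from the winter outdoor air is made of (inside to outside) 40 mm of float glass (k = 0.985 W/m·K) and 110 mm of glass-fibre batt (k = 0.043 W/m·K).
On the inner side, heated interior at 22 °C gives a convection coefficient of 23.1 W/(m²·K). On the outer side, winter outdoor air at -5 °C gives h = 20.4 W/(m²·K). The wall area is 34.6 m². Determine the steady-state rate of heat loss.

Q ≈ 347 W

Series thermal resistances:
R_inner film = 1/(h_i·A) = 1/(23.1×34.6) = 0.001251 K/W
R_float glass = L/(kA) = 0.04/(0.985×34.6) = 0.001174 K/W
R_glass-fibre batt = L/(kA) = 0.11/(0.043×34.6) = 0.07393 K/W
R_outer film = 1/(h_o·A) = 1/(20.4×34.6) = 0.001417 K/W
R_total = 0.07778 K/W
Q = ΔT / R_total = 27 / 0.07778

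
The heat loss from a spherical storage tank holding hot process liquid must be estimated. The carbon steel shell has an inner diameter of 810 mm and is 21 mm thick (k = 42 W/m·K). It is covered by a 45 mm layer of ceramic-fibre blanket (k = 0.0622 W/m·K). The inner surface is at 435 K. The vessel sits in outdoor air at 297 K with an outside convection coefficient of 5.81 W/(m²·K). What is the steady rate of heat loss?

Radial (spherical) resistances in series:
R_carbon steel shell = (1/0.405 − 1/0.426)/(4π×42) = 2.306×10^-4 K/W
R_ceramic-fibre blanket = (1/0.426 − 1/0.471)/(4π×0.0622) = 0.2869 K/W
R_outer film = 1/(h·4πr_o²) = 1/(5.81×4π×0.471²) = 0.06174 K/W
R_total = 0.3489 K/W
Q = ΔT/R_total = 138/0.3489

Q ≈ 396 W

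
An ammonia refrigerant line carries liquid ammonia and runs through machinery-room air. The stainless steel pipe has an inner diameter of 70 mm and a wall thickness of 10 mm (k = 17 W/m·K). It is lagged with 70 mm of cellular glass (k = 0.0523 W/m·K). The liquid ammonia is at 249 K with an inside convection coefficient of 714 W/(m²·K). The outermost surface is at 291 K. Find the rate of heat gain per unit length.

Per-layer cylindrical resistances, series-summed:
R_inner film = 1/(h_i·2πr₁L) = 1/(714×2π×0.035×1) = 0.006369 K/W
R_stainless steel pipe wall = ln(45/35)/(2π×17×1) = 0.002353 K/W
R_cellular glass = ln(115/45)/(2π×0.0523×1) = 2.855 K/W
R_total = 2.864 K/W
Q = ΔT/R_total = 42/2.864

q′ ≈ 14.7 W/m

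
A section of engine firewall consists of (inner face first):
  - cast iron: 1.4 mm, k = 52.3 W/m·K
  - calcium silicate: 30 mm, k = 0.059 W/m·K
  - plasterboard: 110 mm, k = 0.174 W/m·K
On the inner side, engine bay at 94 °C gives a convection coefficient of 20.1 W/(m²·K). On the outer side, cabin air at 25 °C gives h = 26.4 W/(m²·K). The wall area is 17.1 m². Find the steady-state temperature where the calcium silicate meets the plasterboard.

Series thermal resistances:
R_inner film = 1/(h_i·A) = 1/(20.1×17.1) = 0.002909 K/W
R_cast iron = L/(kA) = 0.0014/(52.3×17.1) = 1.565×10^-6 K/W
R_calcium silicate = L/(kA) = 0.03/(0.059×17.1) = 0.02974 K/W
R_plasterboard = L/(kA) = 0.11/(0.174×17.1) = 0.03697 K/W
R_outer film = 1/(h_o·A) = 1/(26.4×17.1) = 0.002215 K/W
R_total = 0.07183 K/W;  Q = ΔT/R_total = 69/0.07183 = 960.6 W
T_interface = T_inner − Q·ΣR(inner→interface) = 94 − 961×0.03265

T ≈ 62.6 °C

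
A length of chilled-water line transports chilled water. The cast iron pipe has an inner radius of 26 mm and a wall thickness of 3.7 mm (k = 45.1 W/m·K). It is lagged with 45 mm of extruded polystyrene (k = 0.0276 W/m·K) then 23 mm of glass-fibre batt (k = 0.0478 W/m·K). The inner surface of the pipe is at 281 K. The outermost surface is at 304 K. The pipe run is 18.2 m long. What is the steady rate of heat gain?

Q ≈ 67.4 W

Per-layer cylindrical resistances, series-summed:
R_cast iron pipe wall = ln(29.7/26)/(2π×45.1×18.2) = 2.58×10^-5 K/W
R_extruded polystyrene = ln(74.7/29.7)/(2π×0.0276×18.2) = 0.2922 K/W
R_glass-fibre batt = ln(97.7/74.7)/(2π×0.0478×18.2) = 0.04911 K/W
R_total = 0.3414 K/W
Q = ΔT/R_total = 23/0.3414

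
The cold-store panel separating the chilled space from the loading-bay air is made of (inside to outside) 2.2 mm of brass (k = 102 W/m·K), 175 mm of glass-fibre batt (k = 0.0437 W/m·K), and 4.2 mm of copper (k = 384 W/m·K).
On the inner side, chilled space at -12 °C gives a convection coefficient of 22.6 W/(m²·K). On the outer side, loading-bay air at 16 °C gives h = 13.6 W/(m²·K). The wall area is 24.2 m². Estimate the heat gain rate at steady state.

Using the resistance-network approach (series):
R_inner film = 1/(h_i·A) = 1/(22.6×24.2) = 0.001828 K/W
R_brass = L/(kA) = 0.0022/(102×24.2) = 8.913×10^-7 K/W
R_glass-fibre batt = L/(kA) = 0.175/(0.0437×24.2) = 0.1655 K/W
R_copper = L/(kA) = 0.0042/(384×24.2) = 4.52×10^-7 K/W
R_outer film = 1/(h_o·A) = 1/(13.6×24.2) = 0.003038 K/W
R_total = 0.1703 K/W
Q = ΔT / R_total = 28 / 0.1703

Q ≈ 164 W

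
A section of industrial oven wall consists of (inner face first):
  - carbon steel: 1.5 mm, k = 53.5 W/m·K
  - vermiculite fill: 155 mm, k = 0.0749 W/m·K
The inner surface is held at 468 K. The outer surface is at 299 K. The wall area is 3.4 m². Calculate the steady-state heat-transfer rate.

Q ≈ 278 W

Treating each layer as a thermal resistance in series:
R_carbon steel = L/(kA) = 0.0015/(53.5×3.4) = 8.246×10^-6 K/W
R_vermiculite fill = L/(kA) = 0.155/(0.0749×3.4) = 0.6087 K/W
R_total = 0.6087 K/W
Q = ΔT / R_total = 169 / 0.6087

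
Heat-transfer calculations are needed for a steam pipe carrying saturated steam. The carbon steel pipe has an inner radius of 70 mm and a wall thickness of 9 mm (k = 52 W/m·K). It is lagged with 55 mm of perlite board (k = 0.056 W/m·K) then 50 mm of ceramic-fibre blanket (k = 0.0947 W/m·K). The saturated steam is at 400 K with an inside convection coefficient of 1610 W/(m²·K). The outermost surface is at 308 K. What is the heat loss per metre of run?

Cylindrical conduction, so R = ln(r₂/r₁)/(2πkL) per layer, in series:
R_inner film = 1/(h_i·2πr₁L) = 1/(1610×2π×0.07×1) = 0.001412 K/W
R_carbon steel pipe wall = ln(79/70)/(2π×52×1) = 3.702×10^-4 K/W
R_perlite board = ln(134/79)/(2π×0.056×1) = 1.502 K/W
R_ceramic-fibre blanket = ln(184/134)/(2π×0.0947×1) = 0.5329 K/W
R_total = 2.036 K/W
Q = ΔT/R_total = 92/2.036

q′ ≈ 45.2 W/m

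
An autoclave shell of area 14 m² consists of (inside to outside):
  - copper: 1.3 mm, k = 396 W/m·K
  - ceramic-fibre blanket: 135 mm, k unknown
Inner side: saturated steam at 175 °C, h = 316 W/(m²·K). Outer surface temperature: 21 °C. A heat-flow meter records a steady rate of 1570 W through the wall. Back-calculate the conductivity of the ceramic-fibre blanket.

k ≈ 0.0985 W/(m·K)

Using the resistance-network approach (series):
R_inner film = 1/(h_i·A) = 1/(316×14) = 2.26×10^-4 K/W
R_copper = L/(kA) = 0.0013/(396×14) = 2.345×10^-7 K/W
Sum of known resistances R_other = 2.263×10^-4 K/W
Total R = ΔT/Q = 154/1570 = 0.09809 K/W
R_ceramic-fibre blanket = R_total − R_other = 0.09786 K/W
k = L/(R·A) = 0.135/(0.09786×14)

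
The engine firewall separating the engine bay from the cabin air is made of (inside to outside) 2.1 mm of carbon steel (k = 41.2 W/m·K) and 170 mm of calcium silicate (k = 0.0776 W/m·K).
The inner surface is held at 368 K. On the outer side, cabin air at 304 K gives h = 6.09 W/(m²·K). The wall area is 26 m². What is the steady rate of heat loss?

Treating each layer as a thermal resistance in series:
R_carbon steel = L/(kA) = 0.0021/(41.2×26) = 1.96×10^-6 K/W
R_calcium silicate = L/(kA) = 0.17/(0.0776×26) = 0.08426 K/W
R_outer film = 1/(h_o·A) = 1/(6.09×26) = 0.006316 K/W
R_total = 0.09058 K/W
Q = ΔT / R_total = 64 / 0.09058

Q ≈ 707 W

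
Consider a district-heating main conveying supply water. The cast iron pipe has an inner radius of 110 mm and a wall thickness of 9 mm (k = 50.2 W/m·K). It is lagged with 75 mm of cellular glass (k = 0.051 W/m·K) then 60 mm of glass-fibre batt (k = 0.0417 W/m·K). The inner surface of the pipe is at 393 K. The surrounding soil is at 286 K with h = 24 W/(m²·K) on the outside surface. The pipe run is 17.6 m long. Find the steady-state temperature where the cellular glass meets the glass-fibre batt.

Per-layer cylindrical resistances, series-summed:
R_cast iron pipe wall = ln(119/110)/(2π×50.2×17.6) = 1.417×10^-5 K/W
R_cellular glass = ln(194/119)/(2π×0.051×17.6) = 0.08666 K/W
R_glass-fibre batt = ln(254/194)/(2π×0.0417×17.6) = 0.05844 K/W
R_outer film = 1/(h_o·2πr_oL) = 1/(24×2π×0.254×17.6) = 0.001483 K/W
R_total = 0.1466 K/W
Q = ΔT/R_total = 107/0.1466
Q = 730 W
T_interface = T_inner − Q·ΣR(inner→interface) = 393 − 730×0.08667

T ≈ 330 K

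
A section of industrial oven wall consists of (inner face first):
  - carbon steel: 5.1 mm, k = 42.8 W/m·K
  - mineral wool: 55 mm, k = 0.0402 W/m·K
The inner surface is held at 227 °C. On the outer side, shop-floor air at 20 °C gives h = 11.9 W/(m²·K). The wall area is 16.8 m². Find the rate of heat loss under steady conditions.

Using the resistance-network approach (series):
R_carbon steel = L/(kA) = 0.0051/(42.8×16.8) = 7.093×10^-6 K/W
R_mineral wool = L/(kA) = 0.055/(0.0402×16.8) = 0.08144 K/W
R_outer film = 1/(h_o·A) = 1/(11.9×16.8) = 0.005002 K/W
R_total = 0.08645 K/W
Q = ΔT / R_total = 207 / 0.08645

Q ≈ 2390 W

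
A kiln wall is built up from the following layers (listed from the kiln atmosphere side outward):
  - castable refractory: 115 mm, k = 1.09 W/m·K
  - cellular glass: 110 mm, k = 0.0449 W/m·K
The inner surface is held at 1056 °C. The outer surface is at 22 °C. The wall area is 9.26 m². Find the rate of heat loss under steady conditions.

Q ≈ 3750 W

Using the resistance-network approach (series):
R_castable refractory = L/(kA) = 0.115/(1.09×9.26) = 0.01139 K/W
R_cellular glass = L/(kA) = 0.11/(0.0449×9.26) = 0.2646 K/W
R_total = 0.276 K/W
Q = ΔT / R_total = 1034 / 0.276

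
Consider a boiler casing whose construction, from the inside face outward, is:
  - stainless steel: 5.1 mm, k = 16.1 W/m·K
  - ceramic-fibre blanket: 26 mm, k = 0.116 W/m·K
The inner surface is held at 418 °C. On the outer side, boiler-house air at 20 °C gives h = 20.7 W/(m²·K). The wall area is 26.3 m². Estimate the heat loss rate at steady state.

Model the wall as resistances in series:
R_stainless steel = L/(kA) = 0.0051/(16.1×26.3) = 1.204×10^-5 K/W
R_ceramic-fibre blanket = L/(kA) = 0.026/(0.116×26.3) = 0.008522 K/W
R_outer film = 1/(h_o·A) = 1/(20.7×26.3) = 0.001837 K/W
R_total = 0.01037 K/W
Q = ΔT / R_total = 398 / 0.01037

Q ≈ 38400 W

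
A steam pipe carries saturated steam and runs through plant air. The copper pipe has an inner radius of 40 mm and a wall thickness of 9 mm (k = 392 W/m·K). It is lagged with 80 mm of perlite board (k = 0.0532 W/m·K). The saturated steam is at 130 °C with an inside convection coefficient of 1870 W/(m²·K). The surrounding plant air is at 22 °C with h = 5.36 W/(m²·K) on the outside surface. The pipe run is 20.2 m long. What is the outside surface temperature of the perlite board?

Treating each annulus and film as a series resistance:
R_inner film = 1/(h_i·2πr₁L) = 1/(1870×2π×0.04×20.2) = 1.053×10^-4 K/W
R_copper pipe wall = ln(49/40)/(2π×392×20.2) = 4.079×10^-6 K/W
R_perlite board = ln(129/49)/(2π×0.0532×20.2) = 0.1434 K/W
R_outer film = 1/(h_o·2πr_oL) = 1/(5.36×2π×0.129×20.2) = 0.01139 K/W
R_total = 0.1549 K/W
Q = ΔT/R_total = 108/0.1549
Q = 697 W
T_interface = T_inner − Q·ΣR(inner→interface) = 130 − 697×0.1435

T ≈ 29.9 °C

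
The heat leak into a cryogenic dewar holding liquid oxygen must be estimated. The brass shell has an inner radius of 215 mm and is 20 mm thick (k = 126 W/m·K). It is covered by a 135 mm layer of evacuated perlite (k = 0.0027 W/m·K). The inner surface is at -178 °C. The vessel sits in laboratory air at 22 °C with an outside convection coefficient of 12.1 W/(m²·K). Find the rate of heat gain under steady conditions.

Q ≈ 4.37 W

Spherical conduction: R = (1/r_in − 1/r_out)/(4πk) per layer; series-sum.
R_brass shell = (1/0.215 − 1/0.235)/(4π×126) = 2.5×10^-4 K/W
R_evacuated perlite = (1/0.235 − 1/0.37)/(4π×0.0027) = 45.76 K/W
R_outer film = 1/(h·4πr_o²) = 1/(12.1×4π×0.37²) = 0.04804 K/W
R_total = 45.81 K/W
Q = ΔT/R_total = 200/45.81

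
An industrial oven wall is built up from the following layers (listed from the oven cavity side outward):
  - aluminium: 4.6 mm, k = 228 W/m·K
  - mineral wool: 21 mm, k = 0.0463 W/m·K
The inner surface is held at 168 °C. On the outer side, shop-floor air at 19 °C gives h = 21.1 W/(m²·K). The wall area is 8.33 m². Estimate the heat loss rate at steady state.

Treating each layer as a thermal resistance in series:
R_aluminium = L/(kA) = 0.0046/(228×8.33) = 2.422×10^-6 K/W
R_mineral wool = L/(kA) = 0.021/(0.0463×8.33) = 0.05445 K/W
R_outer film = 1/(h_o·A) = 1/(21.1×8.33) = 0.005689 K/W
R_total = 0.06014 K/W
Q = ΔT / R_total = 149 / 0.06014

Q ≈ 2480 W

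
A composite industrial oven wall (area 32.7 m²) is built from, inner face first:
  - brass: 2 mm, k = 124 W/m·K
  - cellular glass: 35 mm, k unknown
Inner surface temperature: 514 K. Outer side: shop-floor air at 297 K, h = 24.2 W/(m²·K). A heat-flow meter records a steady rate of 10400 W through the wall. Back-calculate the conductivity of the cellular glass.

Thermal resistances in series:
R_brass = L/(kA) = 0.002/(124×32.7) = 4.932×10^-7 K/W
R_outer film = 1/(h_o·A) = 1/(24.2×32.7) = 0.001264 K/W
Sum of known resistances R_other = 0.001264 K/W
Total R = ΔT/Q = 217/10400 = 0.02087 K/W
R_cellular glass = R_total − R_other = 0.0196 K/W
k = L/(R·A) = 0.035/(0.0196×32.7)

k ≈ 0.0546 W/(m·K)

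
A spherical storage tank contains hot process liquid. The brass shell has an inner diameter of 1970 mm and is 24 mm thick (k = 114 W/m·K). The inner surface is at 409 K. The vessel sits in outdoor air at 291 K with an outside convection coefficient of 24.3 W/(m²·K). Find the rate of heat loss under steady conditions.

Each spherical layer contributes R = (1/r_i − 1/r_o)/(4πk):
R_brass shell = (1/0.985 − 1/1.009)/(4π×114) = 1.686×10^-5 K/W
R_outer film = 1/(h·4πr_o²) = 1/(24.3×4π×1.009²) = 0.003217 K/W
R_total = 0.003233 K/W
Q = ΔT/R_total = 118/0.003233

Q ≈ 36500 W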